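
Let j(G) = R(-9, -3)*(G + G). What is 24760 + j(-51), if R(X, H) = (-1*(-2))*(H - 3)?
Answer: 25984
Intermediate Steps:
R(X, H) = -6 + 2*H (R(X, H) = 2*(-3 + H) = -6 + 2*H)
j(G) = -24*G (j(G) = (-6 + 2*(-3))*(G + G) = (-6 - 6)*(2*G) = -24*G)
24760 + j(-51) = 24760 - 24*(-51) = 24760 + 1224 = 25984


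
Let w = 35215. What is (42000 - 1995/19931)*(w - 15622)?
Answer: 863226336735/1049 ≈ 8.2290e+8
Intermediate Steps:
(42000 - 1995/19931)*(w - 15622) = (42000 - 1995/19931)*(35215 - 15622) = (42000 - 1995*1/19931)*19593 = (42000 - 105/1049)*19593 = (44057895/1049)*19593 = 863226336735/1049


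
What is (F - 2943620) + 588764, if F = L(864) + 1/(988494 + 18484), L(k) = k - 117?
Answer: -2370535972601/1006978 ≈ -2.3541e+6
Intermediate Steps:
L(k) = -117 + k
F = 752212567/1006978 (F = (-117 + 864) + 1/(988494 + 18484) = 747 + 1/1006978 = 752212567/1006978 ≈ 747.00)
(F - 2943620) + 588764 = (752212567/1006978 - 2943620) + 588764 = -2963408367793/1006978 + 588764 = -2370535972601/1006978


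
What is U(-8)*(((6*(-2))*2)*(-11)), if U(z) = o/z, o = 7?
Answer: -231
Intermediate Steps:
U(z) = 7/z
U(-8)*(((6*(-2))*2)*(-11)) = (7/(-8))*(((6*(-2))*2)*(-11)) = (7*(-1/8))*(-12*2*(-11)) = -(-21)*(-11) = -7/8*264 = -231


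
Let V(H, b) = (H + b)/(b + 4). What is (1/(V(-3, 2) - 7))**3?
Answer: -216/79507 ≈ -0.0027167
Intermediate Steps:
V(H, b) = (H + b)/(4 + b)
(1/(V(-3, 2) - 7))**3 = (1/((-3 + 2)/(4 + 2) - 7))**3 = (1/(-1/6 - 7))**3 = (1/(-43/6))**3 = (-6/43)**3 = -216/79507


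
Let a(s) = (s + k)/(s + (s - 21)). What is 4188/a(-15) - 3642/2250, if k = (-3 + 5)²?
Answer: 80088823/4125 ≈ 19415.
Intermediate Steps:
k = 4 (k = 2² = 4)
a(s) = (4 + s)/(-21 + 2*s) (a(s) = (s + 4)/(s + (s - 21)) = (4 + s)/(s + (-21 + s)) = (4 + s)/(-21 + 2*s))
4188/a(-15) - 3642/2250 = 4188/(((4 - 15)/(-21 + 2*(-15)))) - 3642/2250 = 4188/((-11/(-21 - 30))) - 3642*1/2250 = 4188/((-11/(-51))) - 607/375 = 4188/((-1/51*(-11))) - 607/375 = 4188/(11/51) - 607/375 = 4188*(51/11) - 607/375 = 213588/11 - 607/375 = 80088823/4125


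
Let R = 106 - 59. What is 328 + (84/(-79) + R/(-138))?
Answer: 3560551/10902 ≈ 326.60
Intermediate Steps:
R = 47
328 + (84/(-79) + R/(-138)) = 328 + (84/(-79) + 47/(-138)) = 328 + (84*(-1/79) + 47*(-1/138)) = 328 + (-84/79 - 47/138) = 328 - 15305/10902 = 3560551/10902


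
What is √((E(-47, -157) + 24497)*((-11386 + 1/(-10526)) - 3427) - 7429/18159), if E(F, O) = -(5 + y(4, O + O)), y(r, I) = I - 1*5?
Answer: I*√13427584171927973527620210/191141634 ≈ 19171.0*I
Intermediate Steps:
y(r, I) = -5 + I (y(r, I) = I - 5 = -5 + I)
E(F, O) = -2*O (E(F, O) = -(5 + (-5 + (O + O))) = -(5 + (-5 + 2*O)) = -2*O)
√((E(-47, -157) + 24497)*((-11386 + 1/(-10526)) - 3427) - 7429/18159) = √((-2*(-157) + 24497)*((-11386 + 1/(-10526)) - 3427) - 7429/18159) = √((314 + 24497)*((-11386 - 1/10526) - 3427) - 7429*1/18159) = √(24811*(-119849037/10526 - 3427) - 7429/18159) = √(24811*(-155921639/10526) - 7429/18159) = √(-3868571785229/10526 - 7429/18159) = √(-70249395126171065/191141634) = I*√13427584171927973527620210/191141634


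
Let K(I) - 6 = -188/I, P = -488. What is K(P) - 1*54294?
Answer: -6623089/122 ≈ -54288.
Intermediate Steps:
K(I) = 6 - 188/I
K(P) - 1*54294 = (6 - 188/(-488)) - 1*54294 = (6 - 188*(-1/488)) - 54294 = (6 + 47/122) - 54294 = 779/122 - 54294 = -6623089/122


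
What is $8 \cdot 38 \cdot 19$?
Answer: $5776$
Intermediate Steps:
$8 \cdot 38 \cdot 19 = 304 \cdot 19 = 5776$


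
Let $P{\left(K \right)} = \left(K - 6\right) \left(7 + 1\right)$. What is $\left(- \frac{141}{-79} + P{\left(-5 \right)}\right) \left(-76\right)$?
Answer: $\frac{517636}{79} \approx 6552.4$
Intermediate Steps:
$P{\left(K \right)} = -48 + 8 K$ ($P{\left(K \right)} = \left(-6 + K\right) 8 = -48 + 8 K$)
$\left(- \frac{141}{-79} + P{\left(-5 \right)}\right) \left(-76\right) = \left(- \frac{141}{-79} + \left(-48 + 8 \left(-5\right)\right)\right) \left(-76\right) = \left(\left(-141\right) \left(- \frac{1}{79}\right) - 88\right) \left(-76\right) = \left(\frac{141}{79} - 88\right) \left(-76\right) = \left(- \frac{6811}{79}\right) \left(-76\right) = \frac{517636}{79}$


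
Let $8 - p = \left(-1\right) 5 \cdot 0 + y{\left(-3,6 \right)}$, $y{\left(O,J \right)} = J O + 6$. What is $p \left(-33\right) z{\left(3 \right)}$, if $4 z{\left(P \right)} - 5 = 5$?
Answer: $-1650$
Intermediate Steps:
$z{\left(P \right)} = \frac{5}{2}$ ($z{\left(P \right)} = \frac{5}{4} + \frac{1}{4} \cdot 5 = \frac{5}{4} + \frac{5}{4} = \frac{5}{2}$)
$y{\left(O,J \right)} = 6 + J O$
$p = 20$ ($p = 8 - \left(\left(-1\right) 5 \cdot 0 + \left(6 + 6 \left(-3\right)\right)\right) = 8 - \left(\left(-5\right) 0 + \left(6 - 18\right)\right) = 8 - \left(0 - 12\right) = 8 - -12 = 8 + 12 = 20$)
$p \left(-33\right) z{\left(3 \right)} = 20 \left(-33\right) \frac{5}{2} = \left(-660\right) \frac{5}{2} = -1650$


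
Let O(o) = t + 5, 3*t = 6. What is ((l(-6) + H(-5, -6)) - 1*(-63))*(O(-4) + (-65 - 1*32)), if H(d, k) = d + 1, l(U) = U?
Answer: -4770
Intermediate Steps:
t = 2 (t = (⅓)*6 = 2)
H(d, k) = 1 + d
O(o) = 7 (O(o) = 2 + 5 = 7)
((l(-6) + H(-5, -6)) - 1*(-63))*(O(-4) + (-65 - 1*32)) = ((-6 + (1 - 5)) - 1*(-63))*(7 + (-65 - 1*32)) = ((-6 - 4) + 63)*(7 + (-65 - 32)) = (-10 + 63)*(7 - 97) = 53*(-90) = -4770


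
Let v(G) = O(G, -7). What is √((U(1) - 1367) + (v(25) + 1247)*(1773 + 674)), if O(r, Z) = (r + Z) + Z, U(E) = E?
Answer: 4*√192310 ≈ 1754.1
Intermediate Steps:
O(r, Z) = r + 2*Z (O(r, Z) = (Z + r) + Z = r + 2*Z)
v(G) = -14 + G (v(G) = G + 2*(-7) = G - 14 = -14 + G)
√((U(1) - 1367) + (v(25) + 1247)*(1773 + 674)) = √((1 - 1367) + ((-14 + 25) + 1247)*(1773 + 674)) = √(-1366 + (11 + 1247)*2447) = √(-1366 + 1258*2447) = √(-1366 + 3078326) = √3076960 = 4*√192310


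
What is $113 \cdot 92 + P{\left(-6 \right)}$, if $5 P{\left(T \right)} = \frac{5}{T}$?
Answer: $\frac{62375}{6} \approx 10396.0$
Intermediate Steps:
$P{\left(T \right)} = \frac{1}{T}$ ($P{\left(T \right)} = \frac{5 \frac{1}{T}}{5} = \frac{1}{T}$)
$113 \cdot 92 + P{\left(-6 \right)} = 113 \cdot 92 + \frac{1}{-6} = 10396 - \frac{1}{6} = \frac{62375}{6}$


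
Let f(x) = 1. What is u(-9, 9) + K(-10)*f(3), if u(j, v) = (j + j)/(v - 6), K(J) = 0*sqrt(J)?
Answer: -6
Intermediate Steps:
K(J) = 0
u(j, v) = 2*j/(-6 + v) (u(j, v) = (2*j)/(-6 + v) = 2*j/(-6 + v))
u(-9, 9) + K(-10)*f(3) = 2*(-9)/(-6 + 9) + 0*1 = 2*(-9)/3 + 0 = 2*(-9)*(1/3) + 0 = -6 + 0 = -6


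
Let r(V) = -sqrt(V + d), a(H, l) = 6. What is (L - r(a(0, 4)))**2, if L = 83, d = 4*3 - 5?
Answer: (83 + sqrt(13))**2 ≈ 7500.5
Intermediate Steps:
d = 7 (d = 12 - 5 = 7)
r(V) = -sqrt(7 + V) (r(V) = -sqrt(V + 7) = -sqrt(7 + V))
(L - r(a(0, 4)))**2 = (83 - (-1)*sqrt(7 + 6))**2 = (83 - (-1)*sqrt(13))**2 = (83 + sqrt(13))**2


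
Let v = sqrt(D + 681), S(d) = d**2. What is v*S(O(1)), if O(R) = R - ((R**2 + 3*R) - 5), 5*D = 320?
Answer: 4*sqrt(745) ≈ 109.18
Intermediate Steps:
D = 64 (D = (1/5)*320 = 64)
O(R) = 5 - R**2 - 2*R (O(R) = R - (-5 + R**2 + 3*R) = R + (5 - R**2 - 3*R) = 5 - R**2 - 2*R)
v = sqrt(745) (v = sqrt(64 + 681) = sqrt(745) ≈ 27.295)
v*S(O(1)) = sqrt(745)*(5 - 1*1**2 - 2*1)**2 = sqrt(745)*(5 - 1*1 - 2)**2 = sqrt(745)*(5 - 1 - 2)**2 = sqrt(745)*2**2 = sqrt(745)*4 = 4*sqrt(745)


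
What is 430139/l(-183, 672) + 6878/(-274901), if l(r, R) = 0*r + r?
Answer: -118246899913/50306883 ≈ -2350.5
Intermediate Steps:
l(r, R) = r (l(r, R) = 0 + r = r)
430139/l(-183, 672) + 6878/(-274901) = 430139/(-183) + 6878/(-274901) = 430139*(-1/183) + 6878*(-1/274901) = -430139/183 - 6878/274901 = -118246899913/50306883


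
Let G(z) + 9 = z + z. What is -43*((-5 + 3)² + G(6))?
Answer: -301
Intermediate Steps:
G(z) = -9 + 2*z (G(z) = -9 + (z + z) = -9 + 2*z)
-43*((-5 + 3)² + G(6)) = -43*((-5 + 3)² + (-9 + 2*6)) = -43*((-2)² + (-9 + 12)) = -43*(4 + 3) = -43*7 = -301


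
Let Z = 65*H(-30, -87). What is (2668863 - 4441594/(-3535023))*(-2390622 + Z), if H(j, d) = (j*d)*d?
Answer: -53934412743500228732/1178341 ≈ -4.5771e+13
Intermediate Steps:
H(j, d) = j*d**2 (H(j, d) = (d*j)*d = j*d**2)
Z = -14759550 (Z = 65*(-30*(-87)**2) = 65*(-30*7569) = 65*(-227070) = -14759550)
(2668863 - 4441594/(-3535023))*(-2390622 + Z) = (2668863 - 4441594/(-3535023))*(-2390622 - 14759550) = (2668863 - 4441594*(-1/3535023))*(-17150172) = (2668863 + 4441594/3535023)*(-17150172) = (9434496530443/3535023)*(-17150172) = -53934412743500228732/1178341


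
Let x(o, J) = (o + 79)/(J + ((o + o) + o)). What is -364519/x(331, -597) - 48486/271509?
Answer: -6532035798496/18553115 ≈ -3.5207e+5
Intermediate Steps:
x(o, J) = (79 + o)/(J + 3*o) (x(o, J) = (79 + o)/(J + (2*o + o)) = (79 + o)/(J + 3*o))
-364519/x(331, -597) - 48486/271509 = -364519*(-597 + 3*331)/(79 + 331) - 48486/271509 = -364519/(410/(-597 + 993)) - 48486*1/271509 = -364519/(410/396) - 16162/90503 = -364519/((1/396)*410) - 16162/90503 = -364519/205/198 - 16162/90503 = -364519*198/205 - 16162/90503 = -72174762/205 - 16162/90503 = -6532035798496/18553115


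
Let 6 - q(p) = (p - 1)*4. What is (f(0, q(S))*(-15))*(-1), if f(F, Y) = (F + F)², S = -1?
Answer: 0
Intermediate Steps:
q(p) = 10 - 4*p (q(p) = 6 - (p - 1)*4 = 6 - (-1 + p)*4 = 6 - (-4 + 4*p) = 6 + (4 - 4*p) = 10 - 4*p)
f(F, Y) = 4*F² (f(F, Y) = (2*F)² = 4*F²)
(f(0, q(S))*(-15))*(-1) = ((4*0²)*(-15))*(-1) = ((4*0)*(-15))*(-1) = (0*(-15))*(-1) = 0*(-1) = 0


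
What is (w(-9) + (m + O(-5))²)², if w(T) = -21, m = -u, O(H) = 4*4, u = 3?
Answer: 21904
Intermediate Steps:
O(H) = 16
m = -3 (m = -1*3 = -3)
(w(-9) + (m + O(-5))²)² = (-21 + (-3 + 16)²)² = (-21 + 13²)² = (-21 + 169)² = 148² = 21904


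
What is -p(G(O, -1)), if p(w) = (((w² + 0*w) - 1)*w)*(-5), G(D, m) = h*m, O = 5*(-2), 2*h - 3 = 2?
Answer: -525/8 ≈ -65.625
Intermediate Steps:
h = 5/2 (h = 3/2 + (½)*2 = 3/2 + 1 = 5/2 ≈ 2.5000)
O = -10
G(D, m) = 5*m/2
p(w) = -5*w*(-1 + w²) (p(w) = (((w² + 0) - 1)*w)*(-5) = ((w² - 1)*w)*(-5) = ((-1 + w²)*w)*(-5) = (w*(-1 + w²))*(-5) = -5*w*(-1 + w²))
-p(G(O, -1)) = -5*(5/2)*(-1)*(1 - ((5/2)*(-1))²) = -5*(-5)*(1 - (-5/2)²)/2 = -5*(-5)*(1 - 1*25/4)/2 = -5*(-5)*(1 - 25/4)/2 = -5*(-5)*(-21)/(2*4) = -1*525/8 = -525/8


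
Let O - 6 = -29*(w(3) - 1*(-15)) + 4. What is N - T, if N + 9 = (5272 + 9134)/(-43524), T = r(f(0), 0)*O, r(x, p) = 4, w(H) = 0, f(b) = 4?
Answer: 12264113/7254 ≈ 1690.7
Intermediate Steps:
O = -425 (O = 6 + (-29*(0 - 1*(-15)) + 4) = 6 + (-29*(0 + 15) + 4) = 6 + (-29*15 + 4) = 6 + (-435 + 4) = 6 - 431 = -425)
T = -1700 (T = 4*(-425) = -1700)
N = -67687/7254 (N = -9 + (5272 + 9134)/(-43524) = -9 + 14406*(-1/43524) = -9 - 2401/7254 = -67687/7254 ≈ -9.3310)
N - T = -67687/7254 - 1*(-1700) = -67687/7254 + 1700 = 12264113/7254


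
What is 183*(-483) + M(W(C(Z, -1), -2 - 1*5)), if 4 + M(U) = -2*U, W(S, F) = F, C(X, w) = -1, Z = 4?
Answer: -88379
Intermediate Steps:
M(U) = -4 - 2*U
183*(-483) + M(W(C(Z, -1), -2 - 1*5)) = 183*(-483) + (-4 - 2*(-2 - 1*5)) = -88389 + (-4 - 2*(-2 - 5)) = -88389 + (-4 - 2*(-7)) = -88389 + (-4 + 14) = -88389 + 10 = -88379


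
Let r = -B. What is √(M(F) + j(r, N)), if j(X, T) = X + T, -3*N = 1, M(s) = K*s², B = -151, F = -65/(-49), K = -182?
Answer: I*√3664794/147 ≈ 13.023*I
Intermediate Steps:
F = 65/49 (F = -65*(-1/49) = 65/49 ≈ 1.3265)
M(s) = -182*s²
N = -⅓ (N = -⅓*1 = -⅓ ≈ -0.33333)
r = 151 (r = -1*(-151) = 151)
j(X, T) = T + X
√(M(F) + j(r, N)) = √(-182*(65/49)² + (-⅓ + 151)) = √(-182*4225/2401 + 452/3) = √(-109850/343 + 452/3) = √(-174514/1029) = I*√3664794/147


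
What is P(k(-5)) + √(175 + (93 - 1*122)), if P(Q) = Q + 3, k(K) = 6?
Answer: 9 + √146 ≈ 21.083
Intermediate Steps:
P(Q) = 3 + Q
P(k(-5)) + √(175 + (93 - 1*122)) = (3 + 6) + √(175 + (93 - 1*122)) = 9 + √(175 + (93 - 122)) = 9 + √(175 - 29) = 9 + √146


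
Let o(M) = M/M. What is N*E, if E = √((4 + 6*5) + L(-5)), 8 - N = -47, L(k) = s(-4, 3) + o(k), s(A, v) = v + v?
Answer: 55*√41 ≈ 352.17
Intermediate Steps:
s(A, v) = 2*v
o(M) = 1
L(k) = 7 (L(k) = 2*3 + 1 = 6 + 1 = 7)
N = 55 (N = 8 - 1*(-47) = 8 + 47 = 55)
E = √41 (E = √((4 + 6*5) + 7) = √((4 + 30) + 7) = √(34 + 7) = √41 ≈ 6.4031)
N*E = 55*√41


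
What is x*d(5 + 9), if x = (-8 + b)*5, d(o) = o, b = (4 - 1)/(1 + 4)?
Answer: -518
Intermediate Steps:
b = ⅗ (b = 3/5 = 3*(⅕) = ⅗ ≈ 0.60000)
x = -37 (x = (-8 + ⅗)*5 = -37/5*5 = -37)
x*d(5 + 9) = -37*(5 + 9) = -37*14 = -518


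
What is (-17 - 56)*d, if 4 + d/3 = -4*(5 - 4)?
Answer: 1752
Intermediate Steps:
d = -24 (d = -12 + 3*(-4*(5 - 4)) = -12 + 3*(-4*1) = -12 + 3*(-4) = -12 - 12 = -24)
(-17 - 56)*d = (-17 - 56)*(-24) = -73*(-24) = 1752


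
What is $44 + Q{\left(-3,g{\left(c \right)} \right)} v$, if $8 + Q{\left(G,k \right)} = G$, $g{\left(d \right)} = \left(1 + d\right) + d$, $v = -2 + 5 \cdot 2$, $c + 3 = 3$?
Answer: $-44$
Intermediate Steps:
$c = 0$ ($c = -3 + 3 = 0$)
$v = 8$ ($v = -2 + 10 = 8$)
$g{\left(d \right)} = 1 + 2 d$
$Q{\left(G,k \right)} = -8 + G$
$44 + Q{\left(-3,g{\left(c \right)} \right)} v = 44 + \left(-8 - 3\right) 8 = 44 - 88 = -44$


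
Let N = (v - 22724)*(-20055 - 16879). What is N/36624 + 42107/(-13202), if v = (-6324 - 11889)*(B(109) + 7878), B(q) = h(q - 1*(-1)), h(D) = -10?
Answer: 15218746625303/105294 ≈ 1.4454e+8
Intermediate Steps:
B(q) = -10
v = -143299884 (v = (-6324 - 11889)*(-10 + 7878) = -18213*7868 = -143299884)
N = 5293477203872 (N = (-143299884 - 22724)*(-20055 - 16879) = -143322608*(-36934) = 5293477203872)
N/36624 + 42107/(-13202) = 5293477203872/36624 + 42107/(-13202) = 5293477203872*(1/36624) + 42107*(-1/13202) = 330842325242/2289 - 1027/322 = 15218746625303/105294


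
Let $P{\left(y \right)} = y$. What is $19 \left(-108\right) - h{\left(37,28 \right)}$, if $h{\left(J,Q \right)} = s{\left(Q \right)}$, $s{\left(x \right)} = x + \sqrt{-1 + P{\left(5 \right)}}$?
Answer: $-2082$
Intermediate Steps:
$s{\left(x \right)} = 2 + x$ ($s{\left(x \right)} = x + \sqrt{-1 + 5} = x + \sqrt{4} = x + 2 = 2 + x$)
$h{\left(J,Q \right)} = 2 + Q$
$19 \left(-108\right) - h{\left(37,28 \right)} = 19 \left(-108\right) - \left(2 + 28\right) = -2052 - 30 = -2082$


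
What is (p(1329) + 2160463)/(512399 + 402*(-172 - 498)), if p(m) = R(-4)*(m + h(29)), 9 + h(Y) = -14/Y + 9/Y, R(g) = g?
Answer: 62500327/7048711 ≈ 8.8669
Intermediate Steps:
h(Y) = -9 - 5/Y (h(Y) = -9 + (-14/Y + 9/Y) = -9 - 5/Y)
p(m) = 1064/29 - 4*m (p(m) = -4*(m + (-9 - 5/29)) = -4*(m - 266/29) = -4*(-266/29 + m) = 1064/29 - 4*m)
(p(1329) + 2160463)/(512399 + 402*(-172 - 498)) = ((1064/29 - 4*1329) + 2160463)/(512399 + 402*(-172 - 498)) = ((1064/29 - 5316) + 2160463)/(512399 + 402*(-670)) = (-153100/29 + 2160463)/(512399 - 269340) = (62500327/29)/243059 = (62500327/29)*(1/243059) = 62500327/7048711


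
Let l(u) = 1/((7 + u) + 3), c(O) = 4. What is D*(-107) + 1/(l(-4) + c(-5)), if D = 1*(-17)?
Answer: 45481/25 ≈ 1819.2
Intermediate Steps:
l(u) = 1/(10 + u)
D = -17
D*(-107) + 1/(l(-4) + c(-5)) = -17*(-107) + 1/(1/(10 - 4) + 4) = 1819 + 1/(1/6 + 4) = 1819 + 1/(⅙ + 4) = 1819 + 1/(25/6) = 1819 + 6/25 = 45481/25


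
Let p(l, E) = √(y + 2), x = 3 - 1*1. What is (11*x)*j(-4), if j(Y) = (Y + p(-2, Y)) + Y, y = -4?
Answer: -176 + 22*I*√2 ≈ -176.0 + 31.113*I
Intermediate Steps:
x = 2 (x = 3 - 1 = 2)
p(l, E) = I*√2 (p(l, E) = √(-4 + 2) = √(-2) = I*√2)
j(Y) = 2*Y + I*√2 (j(Y) = (Y + I*√2) + Y = 2*Y + I*√2)
(11*x)*j(-4) = (11*2)*(2*(-4) + I*√2) = 22*(-8 + I*√2) = -176 + 22*I*√2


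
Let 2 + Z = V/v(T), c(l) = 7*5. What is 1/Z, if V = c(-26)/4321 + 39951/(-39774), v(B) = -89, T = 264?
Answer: -5098615802/10140152877 ≈ -0.50281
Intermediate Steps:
c(l) = 35
V = -57078727/57287818 (V = 35/4321 + 39951/(-39774) = 35*(1/4321) + 39951*(-1/39774) = 35/4321 - 13317/13258 = -57078727/57287818 ≈ -0.99635)
Z = -10140152877/5098615802 (Z = -2 - 57078727/57287818/(-89) = -2 - 57078727/57287818*(-1/89) = -2 + 57078727/5098615802 = -10140152877/5098615802 ≈ -1.9888)
1/Z = 1/(-10140152877/5098615802) = -5098615802/10140152877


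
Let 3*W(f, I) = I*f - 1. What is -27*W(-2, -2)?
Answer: -27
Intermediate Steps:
W(f, I) = -1/3 + I*f/3 (W(f, I) = (I*f - 1)/3 = (-1 + I*f)/3 = -1/3 + I*f/3)
-27*W(-2, -2) = -27*(-1/3 + (1/3)*(-2)*(-2)) = -27*(-1/3 + 4/3) = -27*1 = -27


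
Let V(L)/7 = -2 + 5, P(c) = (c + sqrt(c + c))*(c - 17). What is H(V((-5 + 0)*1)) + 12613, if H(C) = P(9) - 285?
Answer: 12256 - 24*sqrt(2) ≈ 12222.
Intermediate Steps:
P(c) = (-17 + c)*(c + sqrt(2)*sqrt(c)) (P(c) = (c + sqrt(2*c))*(-17 + c) = (c + sqrt(2)*sqrt(c))*(-17 + c) = (-17 + c)*(c + sqrt(2)*sqrt(c)))
V(L) = 21 (V(L) = 7*(-2 + 5) = 7*3 = 21)
H(C) = -357 - 24*sqrt(2) (H(C) = (9**2 - 17*9 + sqrt(2)*9**(3/2) - 17*sqrt(2)*sqrt(9)) - 285 = (81 - 153 + sqrt(2)*27 - 17*sqrt(2)*3) - 285 = (81 - 153 + 27*sqrt(2) - 51*sqrt(2)) - 285 = (-72 - 24*sqrt(2)) - 285 = -357 - 24*sqrt(2))
H(V((-5 + 0)*1)) + 12613 = (-357 - 24*sqrt(2)) + 12613 = 12256 - 24*sqrt(2)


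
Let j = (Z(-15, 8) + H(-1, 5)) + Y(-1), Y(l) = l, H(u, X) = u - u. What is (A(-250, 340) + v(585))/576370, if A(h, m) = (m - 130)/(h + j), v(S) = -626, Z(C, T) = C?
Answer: -11909/10951030 ≈ -0.0010875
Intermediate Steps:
H(u, X) = 0
j = -16 (j = (-15 + 0) - 1 = -15 - 1 = -16)
A(h, m) = (-130 + m)/(-16 + h) (A(h, m) = (m - 130)/(h - 16) = (-130 + m)/(-16 + h))
(A(-250, 340) + v(585))/576370 = ((-130 + 340)/(-16 - 250) - 626)/576370 = (210/(-266) - 626)*(1/576370) = (-1/266*210 - 626)*(1/576370) = (-15/19 - 626)*(1/576370) = -11909/19*1/576370 = -11909/10951030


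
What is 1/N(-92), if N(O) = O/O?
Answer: 1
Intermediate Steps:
N(O) = 1
1/N(-92) = 1/1 = 1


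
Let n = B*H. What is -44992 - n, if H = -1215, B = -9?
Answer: -55927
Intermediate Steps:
n = 10935 (n = -9*(-1215) = 10935)
-44992 - n = -44992 - 1*10935 = -44992 - 10935 = -55927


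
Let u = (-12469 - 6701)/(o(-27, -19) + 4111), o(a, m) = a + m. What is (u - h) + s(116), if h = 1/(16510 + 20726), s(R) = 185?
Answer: 1819238981/10090956 ≈ 180.28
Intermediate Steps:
h = 1/37236 ≈ 2.6856e-5
u = -1278/271 (u = (-12469 - 6701)/((-27 - 19) + 4111) = -19170/(-46 + 4111) = -19170/4065 = -19170*1/4065 = -1278/271 ≈ -4.7159)
(u - h) + s(116) = (-1278/271 - 1*1/37236) + 185 = (-1278/271 - 1/37236) + 185 = -47587879/10090956 + 185 = 1819238981/10090956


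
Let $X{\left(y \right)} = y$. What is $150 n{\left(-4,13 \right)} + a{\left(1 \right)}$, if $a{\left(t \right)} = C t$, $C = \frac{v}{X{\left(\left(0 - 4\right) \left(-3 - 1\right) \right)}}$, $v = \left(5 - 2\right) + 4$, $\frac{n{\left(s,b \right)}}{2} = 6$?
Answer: $\frac{28807}{16} \approx 1800.4$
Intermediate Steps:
$n{\left(s,b \right)} = 12$ ($n{\left(s,b \right)} = 2 \cdot 6 = 12$)
$v = 7$ ($v = 3 + 4 = 7$)
$C = \frac{7}{16}$ ($C = \frac{7}{\left(0 - 4\right) \left(-3 - 1\right)} = \frac{7}{\left(-4\right) \left(-4\right)} = \frac{7}{16} \approx 0.4375$)
$a{\left(t \right)} = \frac{7 t}{16}$
$150 n{\left(-4,13 \right)} + a{\left(1 \right)} = 150 \cdot 12 + \frac{7}{16} \cdot 1 = 1800 + \frac{7}{16} = \frac{28807}{16}$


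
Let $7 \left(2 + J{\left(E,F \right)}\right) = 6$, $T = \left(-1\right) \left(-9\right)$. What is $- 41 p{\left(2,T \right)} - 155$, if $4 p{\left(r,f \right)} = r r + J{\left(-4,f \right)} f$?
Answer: $- \frac{634}{7} \approx -90.571$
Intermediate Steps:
$T = 9$
$J{\left(E,F \right)} = - \frac{8}{7}$ ($J{\left(E,F \right)} = -2 + \frac{1}{7} \cdot 6 = -2 + \frac{6}{7} = - \frac{8}{7}$)
$p{\left(r,f \right)} = - \frac{2 f}{7} + \frac{r^{2}}{4}$ ($p{\left(r,f \right)} = \frac{r r - \frac{8 f}{7}}{4} = \frac{r^{2} - \frac{8 f}{7}}{4} = - \frac{2 f}{7} + \frac{r^{2}}{4}$)
$- 41 p{\left(2,T \right)} - 155 = - 41 \left(\left(- \frac{2}{7}\right) 9 + \frac{2^{2}}{4}\right) - 155 = - 41 \left(- \frac{18}{7} + \frac{1}{4} \cdot 4\right) - 155 = - 41 \left(- \frac{18}{7} + 1\right) - 155 = \left(-41\right) \left(- \frac{11}{7}\right) - 155 = \frac{451}{7} - 155 = - \frac{634}{7}$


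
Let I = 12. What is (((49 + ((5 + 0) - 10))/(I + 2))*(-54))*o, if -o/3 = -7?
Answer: -3564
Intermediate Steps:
o = 21 (o = -3*(-7) = 21)
(((49 + ((5 + 0) - 10))/(I + 2))*(-54))*o = (((49 + ((5 + 0) - 10))/(12 + 2))*(-54))*21 = (((49 + (5 - 10))/14)*(-54))*21 = (((49 - 5)*(1/14))*(-54))*21 = ((44*(1/14))*(-54))*21 = ((22/7)*(-54))*21 = -1188/7*21 = -3564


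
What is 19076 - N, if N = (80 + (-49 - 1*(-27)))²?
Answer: 15712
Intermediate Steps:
N = 3364 (N = (80 + (-49 + 27))² = (80 - 22)² = 58² = 3364)
19076 - N = 19076 - 1*3364 = 19076 - 3364 = 15712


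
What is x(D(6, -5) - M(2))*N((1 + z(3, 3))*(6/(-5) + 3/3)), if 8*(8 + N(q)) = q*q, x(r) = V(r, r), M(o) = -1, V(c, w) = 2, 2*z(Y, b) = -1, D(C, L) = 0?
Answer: -6399/400 ≈ -15.997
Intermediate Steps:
z(Y, b) = -1/2 (z(Y, b) = (1/2)*(-1) = -1/2)
x(r) = 2
N(q) = -8 + q**2/8 (N(q) = -8 + (q*q)/8 = -8 + q**2/8)
x(D(6, -5) - M(2))*N((1 + z(3, 3))*(6/(-5) + 3/3)) = 2*(-8 + ((1 - 1/2)*(6/(-5) + 3/3))**2/8) = 2*(-8 + ((6*(-1/5) + 3*(1/3))/2)**2/8) = 2*(-8 + ((-6/5 + 1)/2)**2/8) = 2*(-8 + ((1/2)*(-1/5))**2/8) = 2*(-8 + (-1/10)**2/8) = 2*(-8 + (1/8)*(1/100)) = 2*(-8 + 1/800) = 2*(-6399/800) = -6399/400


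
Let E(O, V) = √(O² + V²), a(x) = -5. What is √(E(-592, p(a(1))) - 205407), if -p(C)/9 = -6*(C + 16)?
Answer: √(-205407 + 10*√7033) ≈ 452.29*I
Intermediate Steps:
p(C) = 864 + 54*C (p(C) = -(-54)*(C + 16) = -(-54)*(16 + C) = -9*(-96 - 6*C) = 864 + 54*C)
√(E(-592, p(a(1))) - 205407) = √(√((-592)² + (864 + 54*(-5))²) - 205407) = √(√(350464 + (864 - 270)²) - 205407) = √(√(350464 + 594²) - 205407) = √(√(350464 + 352836) - 205407) = √(√703300 - 205407) = √(10*√7033 - 205407) = √(-205407 + 10*√7033)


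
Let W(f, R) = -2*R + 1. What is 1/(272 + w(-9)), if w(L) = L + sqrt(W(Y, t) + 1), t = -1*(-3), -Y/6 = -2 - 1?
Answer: 263/69173 - 2*I/69173 ≈ 0.0038021 - 2.8913e-5*I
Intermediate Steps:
Y = 18 (Y = -6*(-2 - 1) = -6*(-3) = 18)
t = 3
W(f, R) = 1 - 2*R
w(L) = L + 2*I (w(L) = L + sqrt((1 - 2*3) + 1) = L + sqrt((1 - 6) + 1) = L + sqrt(-5 + 1) = L + sqrt(-4) = L + 2*I)
1/(272 + w(-9)) = 1/(272 + (-9 + 2*I)) = 1/(263 + 2*I) = (263 - 2*I)/69173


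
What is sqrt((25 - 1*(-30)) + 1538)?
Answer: 3*sqrt(177) ≈ 39.912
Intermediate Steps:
sqrt((25 - 1*(-30)) + 1538) = sqrt((25 + 30) + 1538) = sqrt(55 + 1538) = sqrt(1593) = 3*sqrt(177)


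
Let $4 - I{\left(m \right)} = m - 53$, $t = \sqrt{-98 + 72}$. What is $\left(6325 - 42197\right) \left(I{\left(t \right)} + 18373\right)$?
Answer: $-661120960 + 35872 i \sqrt{26} \approx -6.6112 \cdot 10^{8} + 1.8291 \cdot 10^{5} i$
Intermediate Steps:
$t = i \sqrt{26}$ ($t = \sqrt{-26} = i \sqrt{26} \approx 5.099 i$)
$I{\left(m \right)} = 57 - m$ ($I{\left(m \right)} = 4 - \left(m - 53\right) = 4 - \left(-53 + m\right) = 57 - m$)
$\left(6325 - 42197\right) \left(I{\left(t \right)} + 18373\right) = \left(6325 - 42197\right) \left(\left(57 - i \sqrt{26}\right) + 18373\right) = - 35872 \left(\left(57 - i \sqrt{26}\right) + 18373\right) = - 35872 \left(18430 - i \sqrt{26}\right) = -661120960 + 35872 i \sqrt{26}$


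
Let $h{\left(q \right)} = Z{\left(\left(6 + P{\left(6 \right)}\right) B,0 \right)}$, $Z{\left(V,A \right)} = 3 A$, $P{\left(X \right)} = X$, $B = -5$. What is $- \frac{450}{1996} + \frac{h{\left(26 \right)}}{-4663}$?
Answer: $- \frac{225}{998} \approx -0.22545$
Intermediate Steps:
$h{\left(q \right)} = 0$ ($h{\left(q \right)} = 3 \cdot 0 = 0$)
$- \frac{450}{1996} + \frac{h{\left(26 \right)}}{-4663} = - \frac{450}{1996} + \frac{0}{-4663} = \left(-450\right) \frac{1}{1996} + 0 \left(- \frac{1}{4663}\right) = - \frac{225}{998} + 0 = - \frac{225}{998}$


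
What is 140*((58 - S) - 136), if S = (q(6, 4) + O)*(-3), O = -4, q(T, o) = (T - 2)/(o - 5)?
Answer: -14280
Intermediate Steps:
q(T, o) = (-2 + T)/(-5 + o)
S = 24 (S = ((-2 + 6)/(-5 + 4) - 4)*(-3) = (4/(-1) - 4)*(-3) = (-1*4 - 4)*(-3) = (-4 - 4)*(-3) = -8*(-3) = 24)
140*((58 - S) - 136) = 140*((58 - 1*24) - 136) = 140*((58 - 24) - 136) = 140*(34 - 136) = 140*(-102) = -14280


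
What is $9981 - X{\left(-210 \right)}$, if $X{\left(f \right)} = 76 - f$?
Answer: $9695$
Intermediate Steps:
$9981 - X{\left(-210 \right)} = 9981 - \left(76 - -210\right) = 9981 - \left(76 + 210\right) = 9981 - 286 = 9695$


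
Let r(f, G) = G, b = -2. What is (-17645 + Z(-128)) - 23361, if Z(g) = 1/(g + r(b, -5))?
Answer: -5453799/133 ≈ -41006.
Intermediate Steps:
Z(g) = 1/(-5 + g) (Z(g) = 1/(g - 5) = 1/(-5 + g))
(-17645 + Z(-128)) - 23361 = (-17645 + 1/(-5 - 128)) - 23361 = (-17645 + 1/(-133)) - 23361 = (-17645 - 1/133) - 23361 = -2346786/133 - 23361 = -5453799/133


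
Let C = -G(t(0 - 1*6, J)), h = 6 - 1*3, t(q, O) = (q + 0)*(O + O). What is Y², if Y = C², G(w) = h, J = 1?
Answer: 81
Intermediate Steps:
t(q, O) = 2*O*q (t(q, O) = q*(2*O) = 2*O*q)
h = 3 (h = 6 - 3 = 3)
G(w) = 3
C = -3 (C = -1*3 = -3)
Y = 9 (Y = (-3)² = 9)
Y² = 9² = 81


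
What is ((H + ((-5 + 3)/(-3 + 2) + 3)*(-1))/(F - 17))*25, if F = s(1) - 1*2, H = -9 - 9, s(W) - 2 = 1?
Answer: 575/16 ≈ 35.938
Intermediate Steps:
s(W) = 3 (s(W) = 2 + 1 = 3)
H = -18
F = 1 (F = 3 - 1*2 = 3 - 2 = 1)
((H + ((-5 + 3)/(-3 + 2) + 3)*(-1))/(F - 17))*25 = ((-18 + ((-5 + 3)/(-3 + 2) + 3)*(-1))/(1 - 17))*25 = ((-18 + (-2/(-1) + 3)*(-1))/(-16))*25 = ((-18 + (-2*(-1) + 3)*(-1))*(-1/16))*25 = ((-18 + (2 + 3)*(-1))*(-1/16))*25 = ((-18 + 5*(-1))*(-1/16))*25 = ((-18 - 5)*(-1/16))*25 = -23*(-1/16)*25 = (23/16)*25 = 575/16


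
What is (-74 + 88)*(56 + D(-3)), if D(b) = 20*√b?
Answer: 784 + 280*I*√3 ≈ 784.0 + 484.97*I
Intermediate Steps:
(-74 + 88)*(56 + D(-3)) = (-74 + 88)*(56 + 20*√(-3)) = 14*(56 + 20*(I*√3)) = 14*(56 + 20*I*√3) = 784 + 280*I*√3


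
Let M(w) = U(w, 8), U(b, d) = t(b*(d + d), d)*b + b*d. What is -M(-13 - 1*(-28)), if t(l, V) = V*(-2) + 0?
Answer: 120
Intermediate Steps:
t(l, V) = -2*V (t(l, V) = -2*V + 0 = -2*V)
U(b, d) = -b*d (U(b, d) = (-2*d)*b + b*d = -2*b*d + b*d = -b*d)
M(w) = -8*w (M(w) = -1*w*8 = -8*w)
-M(-13 - 1*(-28)) = -(-8)*(-13 - 1*(-28)) = -(-8)*(-13 + 28) = -(-8)*15 = -1*(-120) = 120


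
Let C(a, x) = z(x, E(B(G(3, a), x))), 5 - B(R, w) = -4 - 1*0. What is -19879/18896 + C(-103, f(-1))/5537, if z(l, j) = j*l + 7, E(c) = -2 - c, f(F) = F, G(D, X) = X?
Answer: -109729895/104627152 ≈ -1.0488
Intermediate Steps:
B(R, w) = 9 (B(R, w) = 5 - (-4 - 1*0) = 5 - (-4 + 0) = 5 - 1*(-4) = 5 + 4 = 9)
z(l, j) = 7 + j*l
C(a, x) = 7 - 11*x (C(a, x) = 7 + (-2 - 1*9)*x = 7 + (-2 - 9)*x = 7 - 11*x)
-19879/18896 + C(-103, f(-1))/5537 = -19879/18896 + (7 - 11*(-1))/5537 = -19879*1/18896 + (7 + 11)*(1/5537) = -19879/18896 + 18*(1/5537) = -19879/18896 + 18/5537 = -109729895/104627152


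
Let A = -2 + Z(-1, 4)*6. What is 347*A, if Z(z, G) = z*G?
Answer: -9022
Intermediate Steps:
Z(z, G) = G*z
A = -26 (A = -2 + (4*(-1))*6 = -2 - 4*6 = -2 - 24 = -26)
347*A = 347*(-26) = -9022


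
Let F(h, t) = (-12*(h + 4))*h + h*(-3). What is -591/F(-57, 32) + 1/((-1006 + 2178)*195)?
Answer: 5003823/305405620 ≈ 0.016384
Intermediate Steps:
F(h, t) = -3*h + h*(-48 - 12*h) (F(h, t) = (-12*(4 + h))*h - 3*h = (-4*(12 + 3*h))*h - 3*h = (-48 - 12*h)*h - 3*h = h*(-48 - 12*h) - 3*h = -3*h + h*(-48 - 12*h))
-591/F(-57, 32) + 1/((-1006 + 2178)*195) = -591*1/(171*(17 + 4*(-57))) + 1/((-1006 + 2178)*195) = -591*1/(171*(17 - 228)) + (1/195)/1172 = -591/((-3*(-57)*(-211))) + (1/1172)*(1/195) = -591/(-36081) + 1/228540 = -591*(-1/36081) + 1/228540 = 197/12027 + 1/228540 = 5003823/305405620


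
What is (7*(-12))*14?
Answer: -1176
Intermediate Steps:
(7*(-12))*14 = -84*14 = -1176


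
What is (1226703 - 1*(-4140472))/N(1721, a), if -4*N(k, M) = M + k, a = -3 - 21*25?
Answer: -21468700/1193 ≈ -17996.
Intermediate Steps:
a = -528 (a = -3 - 525 = -528)
N(k, M) = -M/4 - k/4 (N(k, M) = -(M + k)/4 = -M/4 - k/4)
(1226703 - 1*(-4140472))/N(1721, a) = (1226703 - 1*(-4140472))/(-¼*(-528) - ¼*1721) = (1226703 + 4140472)/(132 - 1721/4) = 5367175/(-1193/4) = 5367175*(-4/1193) = -21468700/1193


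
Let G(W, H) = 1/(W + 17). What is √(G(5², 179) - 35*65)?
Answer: I*√4013058/42 ≈ 47.697*I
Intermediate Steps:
G(W, H) = 1/(17 + W)
√(G(5², 179) - 35*65) = √(1/(17 + 5²) - 35*65) = √(1/(17 + 25) - 2275) = √(1/42 - 2275) = √(-95549/42) = I*√4013058/42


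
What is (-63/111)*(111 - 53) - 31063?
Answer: -1150549/37 ≈ -31096.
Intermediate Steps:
(-63/111)*(111 - 53) - 31063 = -63*1/111*58 - 31063 = -21/37*58 - 31063 = -1218/37 - 31063 = -1150549/37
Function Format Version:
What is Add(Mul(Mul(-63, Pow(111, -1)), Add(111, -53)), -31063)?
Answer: Rational(-1150549, 37) ≈ -31096.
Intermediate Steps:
Add(Mul(Mul(-63, Pow(111, -1)), Add(111, -53)), -31063) = Add(Mul(Mul(-63, Rational(1, 111)), 58), -31063) = Add(Mul(Rational(-21, 37), 58), -31063) = Add(Rational(-1218, 37), -31063) = Rational(-1150549, 37)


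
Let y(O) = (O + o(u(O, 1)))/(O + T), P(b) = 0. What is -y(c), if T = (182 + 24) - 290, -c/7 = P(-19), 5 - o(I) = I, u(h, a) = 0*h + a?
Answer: 1/21 ≈ 0.047619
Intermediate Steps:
u(h, a) = a (u(h, a) = 0 + a = a)
o(I) = 5 - I
c = 0 (c = -7*0 = 0)
T = -84 (T = 206 - 290 = -84)
y(O) = (4 + O)/(-84 + O) (y(O) = (O + (5 - 1*1))/(O - 84) = (O + (5 - 1))/(-84 + O) = (O + 4)/(-84 + O) = (4 + O)/(-84 + O))
-y(c) = -(4 + 0)/(-84 + 0) = -4/(-84) = -(-1)*4/84 = -1*(-1/21) = 1/21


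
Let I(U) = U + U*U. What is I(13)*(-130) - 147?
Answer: -23807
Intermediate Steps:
I(U) = U + U²
I(13)*(-130) - 147 = (13*(1 + 13))*(-130) - 147 = (13*14)*(-130) - 147 = 182*(-130) - 147 = -23660 - 147 = -23807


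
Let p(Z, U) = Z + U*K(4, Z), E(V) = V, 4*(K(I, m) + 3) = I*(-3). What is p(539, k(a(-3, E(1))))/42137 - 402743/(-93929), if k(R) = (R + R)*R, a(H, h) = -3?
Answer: 1546442290/359807843 ≈ 4.2980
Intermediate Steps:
K(I, m) = -3 - 3*I/4 (K(I, m) = -3 + (I*(-3))/4 = -3 + (-3*I)/4 = -3 - 3*I/4)
k(R) = 2*R² (k(R) = (2*R)*R = 2*R²)
p(Z, U) = Z - 6*U (p(Z, U) = Z + U*(-3 - ¾*4) = Z + U*(-3 - 3) = Z + U*(-6) = Z - 6*U)
p(539, k(a(-3, E(1))))/42137 - 402743/(-93929) = (539 - 12*(-3)²)/42137 - 402743/(-93929) = (539 - 12*9)*(1/42137) - 402743*(-1/93929) = (539 - 6*18)*(1/42137) + 36613/8539 = (539 - 108)*(1/42137) + 36613/8539 = 431*(1/42137) + 36613/8539 = 431/42137 + 36613/8539 = 1546442290/359807843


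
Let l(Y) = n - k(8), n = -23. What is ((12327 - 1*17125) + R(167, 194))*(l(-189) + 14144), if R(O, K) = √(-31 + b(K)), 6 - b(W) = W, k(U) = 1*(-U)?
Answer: -67790942 + 14129*I*√219 ≈ -6.7791e+7 + 2.0909e+5*I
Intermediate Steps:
k(U) = -U
b(W) = 6 - W
R(O, K) = √(-25 - K) (R(O, K) = √(-31 + (6 - K)) = √(-25 - K))
l(Y) = -15 (l(Y) = -23 - (-1)*8 = -23 - 1*(-8) = -23 + 8 = -15)
((12327 - 1*17125) + R(167, 194))*(l(-189) + 14144) = ((12327 - 1*17125) + √(-25 - 1*194))*(-15 + 14144) = ((12327 - 17125) + √(-25 - 194))*14129 = (-4798 + √(-219))*14129 = (-4798 + I*√219)*14129 = -67790942 + 14129*I*√219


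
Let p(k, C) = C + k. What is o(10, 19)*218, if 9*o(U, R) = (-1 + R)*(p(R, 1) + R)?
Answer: 17004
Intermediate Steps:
o(U, R) = (1 + 2*R)*(-1 + R)/9 (o(U, R) = ((-1 + R)*((1 + R) + R))/9 = ((-1 + R)*(1 + 2*R))/9 = ((1 + 2*R)*(-1 + R))/9 = (1 + 2*R)*(-1 + R)/9)
o(10, 19)*218 = (-1/9 - 1/9*19 + (2/9)*19**2)*218 = (-1/9 - 19/9 + (2/9)*361)*218 = (-1/9 - 19/9 + 722/9)*218 = 78*218 = 17004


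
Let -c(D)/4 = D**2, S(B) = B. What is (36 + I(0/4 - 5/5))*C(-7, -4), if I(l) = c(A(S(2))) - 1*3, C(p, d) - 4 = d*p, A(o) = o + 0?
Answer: 544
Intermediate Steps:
A(o) = o
C(p, d) = 4 + d*p
c(D) = -4*D**2
I(l) = -19 (I(l) = -4*2**2 - 1*3 = -4*4 - 3 = -16 - 3 = -19)
(36 + I(0/4 - 5/5))*C(-7, -4) = (36 - 19)*(4 - 4*(-7)) = 17*(4 + 28) = 17*32 = 544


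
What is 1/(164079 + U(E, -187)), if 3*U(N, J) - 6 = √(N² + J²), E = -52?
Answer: 1476729/242303133376 - 3*√37673/242303133376 ≈ 6.0922e-6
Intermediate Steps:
U(N, J) = 2 + √(J² + N²)/3 (U(N, J) = 2 + √(N² + J²)/3 = 2 + √(J² + N²)/3)
1/(164079 + U(E, -187)) = 1/(164079 + (2 + √((-187)² + (-52)²)/3)) = 1/(164079 + (2 + √(34969 + 2704)/3)) = 1/(164079 + (2 + √37673/3)) = 1/(164081 + √37673/3)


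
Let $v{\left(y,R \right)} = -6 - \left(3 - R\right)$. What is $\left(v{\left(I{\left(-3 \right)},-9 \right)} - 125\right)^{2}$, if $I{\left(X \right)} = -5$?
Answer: $20449$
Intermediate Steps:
$v{\left(y,R \right)} = -9 + R$ ($v{\left(y,R \right)} = -6 + \left(-3 + R\right) = -9 + R$)
$\left(v{\left(I{\left(-3 \right)},-9 \right)} - 125\right)^{2} = \left(\left(-9 - 9\right) - 125\right)^{2} = \left(-18 - 125\right)^{2} = \left(-143\right)^{2} = 20449$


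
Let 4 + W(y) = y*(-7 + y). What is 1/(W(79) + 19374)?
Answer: 1/25058 ≈ 3.9907e-5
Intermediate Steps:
W(y) = -4 + y*(-7 + y)
1/(W(79) + 19374) = 1/((-4 + 79² - 7*79) + 19374) = 1/((-4 + 6241 - 553) + 19374) = 1/(5684 + 19374) = 1/25058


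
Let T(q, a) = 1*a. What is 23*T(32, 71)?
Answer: 1633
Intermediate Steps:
T(q, a) = a
23*T(32, 71) = 23*71 = 1633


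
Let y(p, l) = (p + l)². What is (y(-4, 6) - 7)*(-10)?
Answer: 30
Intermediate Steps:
y(p, l) = (l + p)²
(y(-4, 6) - 7)*(-10) = ((6 - 4)² - 7)*(-10) = (2² - 7)*(-10) = (4 - 7)*(-10) = -3*(-10) = 30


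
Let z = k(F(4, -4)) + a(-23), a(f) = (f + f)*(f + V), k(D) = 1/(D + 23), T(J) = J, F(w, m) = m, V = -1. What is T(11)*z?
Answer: 230747/19 ≈ 12145.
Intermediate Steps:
k(D) = 1/(23 + D)
a(f) = 2*f*(-1 + f) (a(f) = (f + f)*(f - 1) = (2*f)*(-1 + f) = 2*f*(-1 + f))
z = 20977/19 (z = 1/(23 - 4) + 2*(-23)*(-1 - 23) = 1/19 + 2*(-23)*(-24) = 1/19 + 1104 = 20977/19 ≈ 1104.1)
T(11)*z = 11*(20977/19) = 230747/19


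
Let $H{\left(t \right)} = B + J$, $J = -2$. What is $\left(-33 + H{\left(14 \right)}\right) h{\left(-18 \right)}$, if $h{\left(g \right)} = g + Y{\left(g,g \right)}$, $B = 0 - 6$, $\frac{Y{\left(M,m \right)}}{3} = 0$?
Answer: $738$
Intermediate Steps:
$Y{\left(M,m \right)} = 0$ ($Y{\left(M,m \right)} = 3 \cdot 0 = 0$)
$B = -6$ ($B = 0 - 6 = -6$)
$h{\left(g \right)} = g$ ($h{\left(g \right)} = g + 0 = g$)
$H{\left(t \right)} = -8$ ($H{\left(t \right)} = -6 - 2 = -8$)
$\left(-33 + H{\left(14 \right)}\right) h{\left(-18 \right)} = \left(-33 - 8\right) \left(-18\right) = \left(-41\right) \left(-18\right) = 738$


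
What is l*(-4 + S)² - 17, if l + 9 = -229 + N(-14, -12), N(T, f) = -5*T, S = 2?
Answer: -689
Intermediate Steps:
l = -168 (l = -9 + (-229 - 5*(-14)) = -9 + (-229 + 70) = -9 - 159 = -168)
l*(-4 + S)² - 17 = -168*(-4 + 2)² - 17 = -168*(-2)² - 17 = -168*4 - 17 = -672 - 17 = -689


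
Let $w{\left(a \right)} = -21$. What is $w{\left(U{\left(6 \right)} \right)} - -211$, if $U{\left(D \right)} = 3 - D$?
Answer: $190$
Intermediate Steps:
$w{\left(U{\left(6 \right)} \right)} - -211 = -21 - -211 = -21 + 211 = 190$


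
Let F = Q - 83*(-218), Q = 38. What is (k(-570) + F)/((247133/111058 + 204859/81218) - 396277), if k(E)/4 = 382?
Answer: -44332850985260/893584878709893 ≈ -0.049612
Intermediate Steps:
k(E) = 1528 (k(E) = 4*382 = 1528)
F = 18132 (F = 38 - 83*(-218) = 38 + 18094 = 18132)
(k(-570) + F)/((247133/111058 + 204859/81218) - 396277) = (1528 + 18132)/((247133/111058 + 204859/81218) - 396277) = 19660/((247133*(1/111058) + 204859*(1/81218)) - 396277) = 19660/((247133/111058 + 204859/81218) - 396277) = 19660/(10705719704/2254977161 - 396277) = 19660/(-893584878709893/2254977161) = 19660*(-2254977161/893584878709893) = -44332850985260/893584878709893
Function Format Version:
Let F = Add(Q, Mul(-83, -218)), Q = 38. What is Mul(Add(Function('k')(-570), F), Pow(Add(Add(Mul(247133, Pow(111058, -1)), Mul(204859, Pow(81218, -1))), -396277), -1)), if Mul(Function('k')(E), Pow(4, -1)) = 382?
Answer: Rational(-44332850985260, 893584878709893) ≈ -0.049612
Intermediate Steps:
Function('k')(E) = 1528 (Function('k')(E) = Mul(4, 382) = 1528)
F = 18132 (F = Add(38, Mul(-83, -218)) = Add(38, 18094) = 18132)
Mul(Add(Function('k')(-570), F), Pow(Add(Add(Mul(247133, Pow(111058, -1)), Mul(204859, Pow(81218, -1))), -396277), -1)) = Mul(Add(1528, 18132), Pow(Add(Add(Mul(247133, Pow(111058, -1)), Mul(204859, Pow(81218, -1))), -396277), -1)) = Mul(19660, Pow(Add(Add(Mul(247133, Rational(1, 111058)), Mul(204859, Rational(1, 81218))), -396277), -1)) = Mul(19660, Pow(Add(Add(Rational(247133, 111058), Rational(204859, 81218)), -396277), -1)) = Mul(19660, Pow(Add(Rational(10705719704, 2254977161), -396277), -1)) = Mul(19660, Pow(Rational(-893584878709893, 2254977161), -1)) = Mul(19660, Rational(-2254977161, 893584878709893)) = Rational(-44332850985260, 893584878709893)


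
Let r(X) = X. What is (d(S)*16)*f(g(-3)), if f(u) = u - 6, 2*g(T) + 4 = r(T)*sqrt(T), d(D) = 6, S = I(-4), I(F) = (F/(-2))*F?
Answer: -768 - 144*I*sqrt(3) ≈ -768.0 - 249.42*I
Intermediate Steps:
I(F) = -F**2/2 (I(F) = (F*(-1/2))*F = (-F/2)*F = -F**2/2)
S = -8 (S = -1/2*(-4)**2 = -1/2*16 = -8)
g(T) = -2 + T**(3/2)/2 (g(T) = -2 + (T*sqrt(T))/2 = -2 + T**(3/2)/2)
f(u) = -6 + u
(d(S)*16)*f(g(-3)) = (6*16)*(-6 + (-2 + (-3)**(3/2)/2)) = 96*(-6 + (-2 + (-3*I*sqrt(3))/2)) = 96*(-6 + (-2 - 3*I*sqrt(3)/2)) = 96*(-8 - 3*I*sqrt(3)/2) = -768 - 144*I*sqrt(3)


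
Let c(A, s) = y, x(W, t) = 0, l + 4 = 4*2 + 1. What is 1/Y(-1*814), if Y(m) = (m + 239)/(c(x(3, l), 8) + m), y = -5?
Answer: 819/575 ≈ 1.4243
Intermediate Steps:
l = 5 (l = -4 + (4*2 + 1) = -4 + (8 + 1) = -4 + 9 = 5)
c(A, s) = -5
Y(m) = (239 + m)/(-5 + m) (Y(m) = (m + 239)/(-5 + m) = (239 + m)/(-5 + m))
1/Y(-1*814) = 1/((239 - 1*814)/(-5 - 1*814)) = 1/((239 - 814)/(-5 - 814)) = 1/(-575/(-819)) = 1/(-1/819*(-575)) = 1/(575/819) = 819/575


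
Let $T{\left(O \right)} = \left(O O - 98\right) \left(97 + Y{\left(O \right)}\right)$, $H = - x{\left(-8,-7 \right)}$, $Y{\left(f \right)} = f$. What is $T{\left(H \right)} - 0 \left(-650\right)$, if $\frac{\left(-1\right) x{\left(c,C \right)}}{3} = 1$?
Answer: $-8900$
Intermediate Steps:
$x{\left(c,C \right)} = -3$ ($x{\left(c,C \right)} = \left(-3\right) 1 = -3$)
$H = 3$ ($H = \left(-1\right) \left(-3\right) = 3$)
$T{\left(O \right)} = \left(-98 + O^{2}\right) \left(97 + O\right)$ ($T{\left(O \right)} = \left(O O - 98\right) \left(97 + O\right) = \left(O^{2} - 98\right) \left(97 + O\right) = \left(-98 + O^{2}\right) \left(97 + O\right)$)
$T{\left(H \right)} - 0 \left(-650\right) = \left(-9506 + 3^{3} - 294 + 97 \cdot 3^{2}\right) - 0 \left(-650\right) = \left(-9506 + 27 - 294 + 97 \cdot 9\right) - 0 = \left(-9506 + 27 - 294 + 873\right) + 0 = -8900 + 0 = -8900$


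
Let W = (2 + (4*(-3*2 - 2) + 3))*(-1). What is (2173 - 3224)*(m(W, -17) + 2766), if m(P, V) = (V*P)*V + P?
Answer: -11136396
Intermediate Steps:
W = 27 (W = (2 + (4*(-6 - 2) + 3))*(-1) = (2 + (4*(-8) + 3))*(-1) = (2 + (-32 + 3))*(-1) = (2 - 29)*(-1) = -27*(-1) = 27)
m(P, V) = P + P*V² (m(P, V) = (P*V)*V + P = P*V² + P = P + P*V²)
(2173 - 3224)*(m(W, -17) + 2766) = (2173 - 3224)*(27*(1 + (-17)²) + 2766) = -1051*(27*(1 + 289) + 2766) = -1051*(27*290 + 2766) = -1051*(7830 + 2766) = -1051*10596 = -11136396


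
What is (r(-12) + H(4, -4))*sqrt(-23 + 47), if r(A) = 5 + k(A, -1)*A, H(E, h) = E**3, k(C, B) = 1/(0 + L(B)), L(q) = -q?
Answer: 114*sqrt(6) ≈ 279.24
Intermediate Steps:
k(C, B) = -1/B (k(C, B) = 1/(0 - B) = 1/(-B) = -1/B)
r(A) = 5 + A (r(A) = 5 + (-1/(-1))*A = 5 + (-1*(-1))*A = 5 + 1*A = 5 + A)
(r(-12) + H(4, -4))*sqrt(-23 + 47) = ((5 - 12) + 4**3)*sqrt(-23 + 47) = (-7 + 64)*sqrt(24) = 57*(2*sqrt(6)) = 114*sqrt(6)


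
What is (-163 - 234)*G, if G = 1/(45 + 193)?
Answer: -397/238 ≈ -1.6681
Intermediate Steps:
G = 1/238 ≈ 0.0042017
(-163 - 234)*G = (-163 - 234)*(1/238) = -397*1/238 = -397/238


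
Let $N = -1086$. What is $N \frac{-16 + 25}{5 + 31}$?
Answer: $- \frac{543}{2} \approx -271.5$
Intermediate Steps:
$N \frac{-16 + 25}{5 + 31} = - 1086 \frac{-16 + 25}{5 + 31} = - 1086 \cdot \frac{9}{36} = - 1086 \cdot 9 \cdot \frac{1}{36} = \left(-1086\right) \frac{1}{4} = - \frac{543}{2}$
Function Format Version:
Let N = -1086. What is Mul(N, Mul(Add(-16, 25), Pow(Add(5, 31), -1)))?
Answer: Rational(-543, 2) ≈ -271.50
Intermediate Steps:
Mul(N, Mul(Add(-16, 25), Pow(Add(5, 31), -1))) = Mul(-1086, Mul(Add(-16, 25), Pow(Add(5, 31), -1))) = Mul(-1086, Mul(9, Pow(36, -1))) = Mul(-1086, Mul(9, Rational(1, 36))) = Mul(-1086, Rational(1, 4)) = Rational(-543, 2)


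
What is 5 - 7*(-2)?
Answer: 19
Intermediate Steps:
5 - 7*(-2) = 5 + 14 = 19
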